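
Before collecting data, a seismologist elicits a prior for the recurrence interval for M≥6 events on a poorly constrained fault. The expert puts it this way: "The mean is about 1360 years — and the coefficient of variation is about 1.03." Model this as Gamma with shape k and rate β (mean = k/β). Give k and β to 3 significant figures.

For Gamma(k, rate β): mean = k/β, variance = k/β², so CV = 1/√k.
CV = 1.03, hence k = 1/CV² = 0.943.
Then β = k/mean = 0.943/1360 = 0.000693.

k ≈ 0.943, β ≈ 0.000693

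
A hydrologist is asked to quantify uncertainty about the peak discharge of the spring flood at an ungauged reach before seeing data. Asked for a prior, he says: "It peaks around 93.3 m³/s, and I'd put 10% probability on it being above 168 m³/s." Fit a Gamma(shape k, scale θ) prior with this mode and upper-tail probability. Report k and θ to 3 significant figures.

k ≈ 6.5, θ ≈ 16.9

Gamma(k,θ) with k>1 has mode (k−1)θ, so θ = 93.3/(k−1).
Need P(X < 168) = 0.9 with θ tied to k this way. Start at k = 2, θ = 93.3: P(X<168) ≈ 0.537.
Too low — raise k to concentrate. Iterating converges to k ≈ 6.5.
Then θ = 93.3/(6.5−1) ≈ 16.9.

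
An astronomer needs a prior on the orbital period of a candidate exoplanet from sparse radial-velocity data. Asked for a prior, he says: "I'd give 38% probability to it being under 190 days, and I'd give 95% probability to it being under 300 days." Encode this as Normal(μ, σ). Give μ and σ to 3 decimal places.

μ = 207.229, σ = 56.401

For Normal(μ,σ), the p-quantile is μ + z_p·σ. Here z_{0.38} = -0.3055, z_{0.95} = 1.645.
So 190 = μ − 0.3055σ and 300 = μ + 1.645σ.
Subtracting: σ = (300 − 190)/(1.645 − (-0.3055)) = 56.401.
Then μ = 190 − (-0.3055)·56.401 = 207.229.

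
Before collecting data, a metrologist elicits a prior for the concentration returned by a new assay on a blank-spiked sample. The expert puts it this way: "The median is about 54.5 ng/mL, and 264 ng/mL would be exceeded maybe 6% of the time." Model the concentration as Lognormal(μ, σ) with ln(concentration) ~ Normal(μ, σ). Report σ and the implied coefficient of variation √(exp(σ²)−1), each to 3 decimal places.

σ ≈ 1.015, CV ≈ 1.342

If T ~ Lognormal(μ,σ) then ln T ~ Normal(μ,σ), so the p-quantile of ln T is μ + z_p·σ.
ln(54.5) = 3.998 and ln(264) = 5.576; z_{0.5} = 0, z_{0.94} = 1.555.
σ = (5.576 − 3.998)/(1.555 − (0)) = 1.015.
μ = 3.998 − (0)·1.015 = 3.998.
CV = √(exp(σ²)−1) = √(exp(1.0298)−1) = 1.342.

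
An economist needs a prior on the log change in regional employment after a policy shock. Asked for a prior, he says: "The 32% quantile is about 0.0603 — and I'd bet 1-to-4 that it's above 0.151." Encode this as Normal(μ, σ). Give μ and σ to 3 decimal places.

For Normal(μ,σ), the p-quantile is μ + z_p·σ. Here z_{0.32} = -0.4677, z_{0.8} = 0.8416.
So 0.0603 = μ − 0.4677σ and 0.151 = μ + 0.8416σ.
Subtracting: σ = (0.151 − 0.0603)/(0.8416 − (-0.4677)) = 0.069.
Then μ = 0.0603 − (-0.4677)·0.069 = 0.093.

μ = 0.093, σ = 0.069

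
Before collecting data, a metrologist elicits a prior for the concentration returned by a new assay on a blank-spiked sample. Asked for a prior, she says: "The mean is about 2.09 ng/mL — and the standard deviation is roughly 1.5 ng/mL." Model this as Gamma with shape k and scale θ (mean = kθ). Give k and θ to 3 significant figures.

k ≈ 1.94, θ ≈ 1.08

For Gamma(k, scale θ): mean = kθ, variance = kθ², so CV = 1/√k.
CV = SD/mean = 1.5/2.09 = 0.7177, hence k = 1/CV² = 1.94.
Then θ = mean/k = 2.09/1.94 = 1.08.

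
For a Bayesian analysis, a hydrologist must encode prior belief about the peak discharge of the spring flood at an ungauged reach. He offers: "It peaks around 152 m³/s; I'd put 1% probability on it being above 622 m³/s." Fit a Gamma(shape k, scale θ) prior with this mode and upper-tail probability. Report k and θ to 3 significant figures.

k ≈ 3.09, θ ≈ 72.7

Gamma(k,θ) with k>1 has mode (k−1)θ, so θ = 152/(k−1).
Need P(X < 622) = 0.99 with θ tied to k this way. Start at k = 2, θ = 152: P(X<622) ≈ 0.915.
Too low — raise k to concentrate. Iterating converges to k ≈ 3.09.
Then θ = 152/(3.09−1) ≈ 72.7.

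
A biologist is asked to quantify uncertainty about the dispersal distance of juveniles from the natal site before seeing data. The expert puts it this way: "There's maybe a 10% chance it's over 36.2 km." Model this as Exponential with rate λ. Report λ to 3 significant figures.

λ ≈ 0.0636

P(T > 36.2) = e^(−λ·36.2) = 0.1, so λ = −ln(0.1)/36.2 = 0.0636.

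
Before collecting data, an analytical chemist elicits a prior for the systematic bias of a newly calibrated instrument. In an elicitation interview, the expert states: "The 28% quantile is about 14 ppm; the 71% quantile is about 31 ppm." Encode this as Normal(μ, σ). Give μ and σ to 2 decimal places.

μ = 22.72, σ = 14.96

The p-quantile of Normal(μ,σ) is μ + z_p·σ, with z_{0.28} = -0.5828 and z_{0.71} = 0.5534.
Eliminate σ: μ = (z₂·x₁ − z₁·x₂)/(z₂ − z₁) = (0.5534·14 − (-0.5828)·31)/1.136 = 22.72.
Then σ = (x₂ − x₁)/(z₂ − z₁) = (31 − 14)/1.136 = 14.96.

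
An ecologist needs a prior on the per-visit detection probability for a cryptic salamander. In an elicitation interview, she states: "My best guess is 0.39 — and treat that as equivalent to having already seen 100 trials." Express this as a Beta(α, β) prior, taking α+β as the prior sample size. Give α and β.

α = 39, β = 61

Under the effective-sample-size interpretation, Beta(α, β) has prior mean α/(α+β) and prior sample size α+β.
So α+β = 100 and α/(α+β) = 0.39, giving α = 0.39·100 = 39 and β = 100 − 39 = 61.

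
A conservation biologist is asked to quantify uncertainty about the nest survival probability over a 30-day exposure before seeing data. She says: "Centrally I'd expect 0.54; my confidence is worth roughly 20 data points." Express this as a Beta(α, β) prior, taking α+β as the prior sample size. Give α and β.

α = 10.8, β = 9.2

Under the effective-sample-size interpretation, Beta(α, β) has prior mean α/(α+β) and prior sample size α+β.
So α+β = 20 and α/(α+β) = 0.54, giving α = 0.54·20 = 10.8 and β = 20 − 10.8 = 9.2.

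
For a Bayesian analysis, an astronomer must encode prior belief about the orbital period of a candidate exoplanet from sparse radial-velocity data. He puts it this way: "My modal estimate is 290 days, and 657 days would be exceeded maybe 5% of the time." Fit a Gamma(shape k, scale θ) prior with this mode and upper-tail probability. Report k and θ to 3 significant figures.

Gamma(k,θ) with k>1 has mode (k−1)θ, so θ = 290/(k−1).
Need P(X < 657) = 0.95 with θ tied to k this way. Start at k = 2, θ = 290: P(X<657) ≈ 0.661.
Too low — raise k to concentrate. Iterating converges to k ≈ 5.1.
Then θ = 290/(5.1−1) ≈ 70.7.

k ≈ 5.1, θ ≈ 70.7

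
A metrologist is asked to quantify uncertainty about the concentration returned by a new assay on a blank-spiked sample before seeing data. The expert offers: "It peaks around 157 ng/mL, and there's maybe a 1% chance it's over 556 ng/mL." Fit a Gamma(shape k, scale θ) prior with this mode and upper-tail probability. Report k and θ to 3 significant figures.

Gamma(k,θ) with k>1 has mode (k−1)θ, so θ = 157/(k−1).
Need P(X < 556) = 0.99 with θ tied to k this way. Start at k = 2, θ = 157: P(X<556) ≈ 0.868.
Too low — raise k to concentrate. Iterating converges to k ≈ 3.7.
Then θ = 157/(3.7−1) ≈ 58.1.

k ≈ 3.7, θ ≈ 58.1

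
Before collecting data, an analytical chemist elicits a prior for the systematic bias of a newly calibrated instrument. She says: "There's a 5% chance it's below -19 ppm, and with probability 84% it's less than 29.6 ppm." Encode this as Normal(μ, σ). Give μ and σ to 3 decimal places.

μ = 11.288, σ = 18.414

For Normal(μ,σ), the p-quantile is μ + z_p·σ. Here z_{0.05} = -1.645, z_{0.84} = 0.9945.
So -19 = μ − 1.645σ and 29.6 = μ + 0.9945σ.
Subtracting: σ = (29.6 − -19)/(0.9945 − (-1.645)) = 18.414.
Then μ = -19 − (-1.645)·18.414 = 11.288.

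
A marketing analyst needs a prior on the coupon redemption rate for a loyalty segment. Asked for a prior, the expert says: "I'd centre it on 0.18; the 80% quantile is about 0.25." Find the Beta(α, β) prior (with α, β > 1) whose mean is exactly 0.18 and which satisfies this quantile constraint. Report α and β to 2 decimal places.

With mean 0.18 fixed, write α = 0.18s, β = 0.82s where s = α+β.
Need P(θ < 0.25) = 0.8 under Beta(0.18s, 0.82s). Normal approximation: (q−m)/√(m(1−m)/s) ≈ z_{0.8} = 0.842, so s ≈ 0.18·0.82·(0.842)²/(0.25−0.18)² = 21.3.
At s = 21.3: P(θ<0.25) ≈ 0.812. Adjusting to match 0.8 gives s ≈ 18.69.
So α = 0.18·18.69 ≈ 3.36, β = 0.82·18.69 ≈ 15.33.

α ≈ 3.36, β ≈ 15.33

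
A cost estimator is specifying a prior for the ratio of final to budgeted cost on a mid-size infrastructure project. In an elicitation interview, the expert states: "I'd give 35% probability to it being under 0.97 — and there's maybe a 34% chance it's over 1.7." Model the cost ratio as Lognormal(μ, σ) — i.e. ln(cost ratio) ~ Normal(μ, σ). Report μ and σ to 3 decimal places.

If T ~ Lognormal(μ,σ) then ln T ~ Normal(μ,σ), so the p-quantile of ln T is μ + z_p·σ.
ln(0.97) = -0.03046 and ln(1.7) = 0.5306; z_{0.35} = -0.3853, z_{0.66} = 0.4125.
σ = (0.5306 − -0.03046)/(0.4125 − (-0.3853)) = 0.703.
μ = -0.03046 − (-0.3853)·0.703 = 0.241.

μ ≈ 0.241, σ ≈ 0.703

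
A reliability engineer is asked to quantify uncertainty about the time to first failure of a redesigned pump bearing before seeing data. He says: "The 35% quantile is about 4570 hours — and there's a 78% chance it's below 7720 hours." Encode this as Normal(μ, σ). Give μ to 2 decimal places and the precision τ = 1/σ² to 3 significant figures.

The p-quantile of Normal(μ,σ) is μ + z_p·σ, with z_{0.35} = -0.3853 and z_{0.78} = 0.7722.
Eliminate σ: μ = (z₂·x₁ − z₁·x₂)/(z₂ − z₁) = (0.7722·4570 − (-0.3853)·7720)/1.158 = 5618.59.
Then σ = (x₂ − x₁)/(z₂ − z₁) = (7720 − 4570)/1.158 = 2721.35.
Precision τ = 1/σ² = 1/2721² = 1.35e-07.

μ = 5618.59, τ = 1.35e-07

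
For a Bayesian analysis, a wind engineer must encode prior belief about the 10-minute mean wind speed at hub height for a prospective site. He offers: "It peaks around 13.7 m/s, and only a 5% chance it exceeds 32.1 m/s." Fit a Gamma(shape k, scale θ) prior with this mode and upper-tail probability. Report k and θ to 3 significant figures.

k ≈ 4.77, θ ≈ 3.63

Gamma(k,θ) with k>1 has mode (k−1)θ, so θ = 13.7/(k−1).
Need P(X < 32.1) = 0.95 with θ tied to k this way. Start at k = 2, θ = 13.7: P(X<32.1) ≈ 0.679.
Too low — raise k to concentrate. Iterating converges to k ≈ 4.77.
Then θ = 13.7/(4.77−1) ≈ 3.63.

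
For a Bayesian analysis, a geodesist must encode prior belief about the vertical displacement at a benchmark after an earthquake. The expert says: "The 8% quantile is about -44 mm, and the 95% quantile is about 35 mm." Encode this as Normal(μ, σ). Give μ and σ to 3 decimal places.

μ = -7.605, σ = 25.902

For Normal(μ,σ), the p-quantile is μ + z_p·σ. Here z_{0.08} = -1.405, z_{0.95} = 1.645.
So -44 = μ − 1.405σ and 35 = μ + 1.645σ.
Subtracting: σ = (35 − -44)/(1.645 − (-1.405)) = 25.902.
Then μ = -44 − (-1.405)·25.902 = -7.605.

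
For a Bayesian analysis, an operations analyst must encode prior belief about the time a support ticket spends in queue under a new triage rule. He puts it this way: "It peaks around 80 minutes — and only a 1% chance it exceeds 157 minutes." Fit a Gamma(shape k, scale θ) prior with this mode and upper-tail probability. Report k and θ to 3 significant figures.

Gamma(k,θ) with k>1 has mode (k−1)θ, so θ = 80/(k−1).
Need P(X < 157) = 0.99 with θ tied to k this way. Start at k = 2, θ = 80: P(X<157) ≈ 0.584.
Too low — raise k to concentrate. Iterating converges to k ≈ 11.8.
Then θ = 80/(11.8−1) ≈ 7.38.

k ≈ 11.8, θ ≈ 7.38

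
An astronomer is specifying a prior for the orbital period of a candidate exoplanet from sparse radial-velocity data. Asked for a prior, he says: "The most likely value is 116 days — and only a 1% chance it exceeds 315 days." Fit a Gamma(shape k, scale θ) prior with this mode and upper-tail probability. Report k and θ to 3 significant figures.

Gamma(k,θ) with k>1 has mode (k−1)θ, so θ = 116/(k−1).
Need P(X < 315) = 0.99 with θ tied to k this way. Start at k = 2, θ = 116: P(X<315) ≈ 0.754.
Too low — raise k to concentrate. Iterating converges to k ≈ 5.62.
Then θ = 116/(5.62−1) ≈ 25.1.

k ≈ 5.62, θ ≈ 25.1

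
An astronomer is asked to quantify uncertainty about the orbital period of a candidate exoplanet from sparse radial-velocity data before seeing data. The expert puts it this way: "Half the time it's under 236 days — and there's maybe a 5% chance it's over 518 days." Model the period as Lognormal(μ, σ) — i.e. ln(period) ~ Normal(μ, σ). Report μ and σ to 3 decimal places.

If T ~ Lognormal(μ,σ) then ln T ~ Normal(μ,σ), so the p-quantile of ln T is μ + z_p·σ.
ln(236) = 5.464 and ln(518) = 6.25; z_{0.5} = 0, z_{0.95} = 1.645.
σ = (6.25 − 5.464)/(1.645 − (0)) = 0.478.
μ = 5.464 − (0)·0.478 = 5.464.

μ ≈ 5.464, σ ≈ 0.478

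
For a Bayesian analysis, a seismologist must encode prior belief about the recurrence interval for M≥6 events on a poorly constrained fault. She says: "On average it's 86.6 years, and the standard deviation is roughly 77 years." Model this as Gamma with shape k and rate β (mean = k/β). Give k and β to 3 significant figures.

k ≈ 1.26, β ≈ 0.0146

For Gamma(k, rate β): mean = k/β, variance = k/β², so CV = 1/√k.
CV = SD/mean = 77/86.6 = 0.8891, hence k = 1/CV² = 1.26.
Then β = k/mean = 1.26/86.6 = 0.0146.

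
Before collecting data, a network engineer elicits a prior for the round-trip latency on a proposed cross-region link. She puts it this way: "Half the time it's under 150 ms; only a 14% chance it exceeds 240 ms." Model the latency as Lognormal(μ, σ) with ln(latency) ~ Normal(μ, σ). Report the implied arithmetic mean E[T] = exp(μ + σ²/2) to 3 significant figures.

E[T] ≈ 165 ms

If T ~ Lognormal(μ,σ) then ln T ~ Normal(μ,σ), so the p-quantile of ln T is μ + z_p·σ.
ln(150) = 5.011 and ln(240) = 5.481; z_{0.5} = 0, z_{0.86} = 1.08.
σ = (5.481 − 5.011)/(1.08 − (0)) = 0.435.
μ = 5.011 − (0)·0.435 = 5.011.
E[T] = exp(μ + σ²/2) = exp(5.011 + 0.0946) = 165 ms.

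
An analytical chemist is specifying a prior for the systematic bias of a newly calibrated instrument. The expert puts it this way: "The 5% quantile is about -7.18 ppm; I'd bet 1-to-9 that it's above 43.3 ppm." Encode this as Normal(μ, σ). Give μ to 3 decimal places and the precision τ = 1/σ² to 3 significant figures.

For Normal(μ,σ), the p-quantile is μ + z_p·σ. Here z_{0.05} = -1.645, z_{0.9} = 1.282.
So -7.18 = μ − 1.645σ and 43.3 = μ + 1.282σ.
Subtracting: σ = (43.3 − -7.18)/(1.282 − (-1.645)) = 17.250.
Then μ = -7.18 − (-1.645)·17.250 = 21.193.
Precision τ = 1/σ² = 1/17.25² = 0.00336.

μ = 21.193, τ = 0.00336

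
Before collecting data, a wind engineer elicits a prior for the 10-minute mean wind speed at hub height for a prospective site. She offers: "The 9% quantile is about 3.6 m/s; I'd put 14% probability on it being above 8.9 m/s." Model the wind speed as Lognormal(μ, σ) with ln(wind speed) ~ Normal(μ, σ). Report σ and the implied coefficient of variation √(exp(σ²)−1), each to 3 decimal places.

If T ~ Lognormal(μ,σ) then ln T ~ Normal(μ,σ), so the p-quantile of ln T is μ + z_p·σ.
ln(3.6) = 1.281 and ln(8.9) = 2.186; z_{0.09} = -1.341, z_{0.86} = 1.08.
σ = (2.186 − 1.281)/(1.08 − (-1.341)) = 0.374.
μ = 1.281 − (-1.341)·0.374 = 1.782.
CV = √(exp(σ²)−1) = √(exp(0.1398)−1) = 0.387.

σ ≈ 0.374, CV ≈ 0.387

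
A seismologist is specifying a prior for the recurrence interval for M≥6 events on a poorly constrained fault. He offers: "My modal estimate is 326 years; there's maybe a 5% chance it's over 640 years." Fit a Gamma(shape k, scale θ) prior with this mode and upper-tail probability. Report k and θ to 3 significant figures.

Gamma(k,θ) with k>1 has mode (k−1)θ, so θ = 326/(k−1).
Need P(X < 640) = 0.95 with θ tied to k this way. Start at k = 2, θ = 326: P(X<640) ≈ 0.584.
Too low — raise k to concentrate. Iterating converges to k ≈ 7.1.
Then θ = 326/(7.1−1) ≈ 53.5.

k ≈ 7.1, θ ≈ 53.5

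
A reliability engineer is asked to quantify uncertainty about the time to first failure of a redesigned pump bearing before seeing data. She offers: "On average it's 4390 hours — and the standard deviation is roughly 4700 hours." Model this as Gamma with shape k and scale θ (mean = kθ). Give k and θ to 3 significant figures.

For Gamma(k, scale θ): mean = kθ, variance = kθ², so CV = 1/√k.
CV = SD/mean = 4700/4390 = 1.071, hence k = 1/CV² = 0.872.
Then θ = mean/k = 4390/0.872 = 5030.

k ≈ 0.872, θ ≈ 5030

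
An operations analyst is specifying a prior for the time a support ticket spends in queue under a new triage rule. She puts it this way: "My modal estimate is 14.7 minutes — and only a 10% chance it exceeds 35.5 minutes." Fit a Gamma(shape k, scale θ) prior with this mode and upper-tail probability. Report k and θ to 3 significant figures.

k ≈ 3.47, θ ≈ 5.95

Gamma(k,θ) with k>1 has mode (k−1)θ, so θ = 14.7/(k−1).
Need P(X < 35.5) = 0.9 with θ tied to k this way. Start at k = 2, θ = 14.7: P(X<35.5) ≈ 0.695.
Too low — raise k to concentrate. Iterating converges to k ≈ 3.47.
Then θ = 14.7/(3.47−1) ≈ 5.95.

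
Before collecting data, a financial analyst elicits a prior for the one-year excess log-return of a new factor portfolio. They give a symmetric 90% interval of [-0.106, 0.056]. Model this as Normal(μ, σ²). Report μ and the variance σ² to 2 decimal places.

μ = -0.03, σ² = 0.00

A symmetric 90% interval runs μ ± z·σ with z = 1.645.
Half-width = 0.081, so σ = 0.081/1.645 = 0.049 and σ² = 0.00.
μ is the interval midpoint, -0.03.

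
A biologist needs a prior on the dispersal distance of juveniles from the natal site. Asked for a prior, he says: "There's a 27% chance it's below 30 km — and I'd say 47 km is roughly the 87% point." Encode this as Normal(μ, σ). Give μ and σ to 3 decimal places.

μ = 35.990, σ = 9.775

The p-quantile of Normal(μ,σ) is μ + z_p·σ, with z_{0.27} = -0.6128 and z_{0.87} = 1.126.
Eliminate σ: μ = (z₂·x₁ − z₁·x₂)/(z₂ − z₁) = (1.126·30 − (-0.6128)·47)/1.739 = 35.990.
Then σ = (x₂ − x₁)/(z₂ − z₁) = (47 − 30)/1.739 = 9.775.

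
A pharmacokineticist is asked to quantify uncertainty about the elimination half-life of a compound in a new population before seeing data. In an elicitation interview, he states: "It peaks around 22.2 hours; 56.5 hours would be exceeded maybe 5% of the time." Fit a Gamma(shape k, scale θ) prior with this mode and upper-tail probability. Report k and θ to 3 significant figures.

Gamma(k,θ) with k>1 has mode (k−1)θ, so θ = 22.2/(k−1).
Need P(X < 56.5) = 0.95 with θ tied to k this way. Start at k = 2, θ = 22.2: P(X<56.5) ≈ 0.722.
Too low — raise k to concentrate. Iterating converges to k ≈ 4.11.
Then θ = 22.2/(4.11−1) ≈ 7.15.

k ≈ 4.11, θ ≈ 7.15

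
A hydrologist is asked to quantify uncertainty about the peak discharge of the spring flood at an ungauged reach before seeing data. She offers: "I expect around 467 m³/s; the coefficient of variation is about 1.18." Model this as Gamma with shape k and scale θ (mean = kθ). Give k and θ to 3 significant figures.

For Gamma(k, scale θ): mean = kθ, variance = kθ², so CV = 1/√k.
CV = 1.18, hence k = 1/CV² = 0.718.
Then θ = mean/k = 467/0.718 = 650.

k ≈ 0.718, θ ≈ 650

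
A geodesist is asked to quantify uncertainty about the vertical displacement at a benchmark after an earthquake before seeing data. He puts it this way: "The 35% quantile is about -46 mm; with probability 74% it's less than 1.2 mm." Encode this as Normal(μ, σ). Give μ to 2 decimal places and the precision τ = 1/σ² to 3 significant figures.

μ = -28.32, τ = 0.000475

The p-quantile of Normal(μ,σ) is μ + z_p·σ, with z_{0.35} = -0.3853 and z_{0.74} = 0.6433.
Eliminate σ: μ = (z₂·x₁ − z₁·x₂)/(z₂ − z₁) = (0.6433·-46 − (-0.3853)·1.2)/1.029 = -28.32.
Then σ = (x₂ − x₁)/(z₂ − z₁) = (1.2 − -46)/1.029 = 45.88.
Precision τ = 1/σ² = 1/45.88² = 0.000475.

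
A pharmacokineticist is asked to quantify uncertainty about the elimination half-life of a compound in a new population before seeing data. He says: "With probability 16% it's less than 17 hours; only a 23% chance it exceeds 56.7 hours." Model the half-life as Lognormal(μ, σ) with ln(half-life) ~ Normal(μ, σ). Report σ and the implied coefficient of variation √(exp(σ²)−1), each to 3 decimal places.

σ ≈ 0.695, CV ≈ 0.788

If T ~ Lognormal(μ,σ) then ln T ~ Normal(μ,σ), so the p-quantile of ln T is μ + z_p·σ.
ln(17) = 2.833 and ln(56.7) = 4.038; z_{0.16} = -0.9945, z_{0.77} = 0.7388.
σ = (4.038 − 2.833)/(0.7388 − (-0.9945)) = 0.695.
μ = 2.833 − (-0.9945)·0.695 = 3.524.
CV = √(exp(σ²)−1) = √(exp(0.4830)−1) = 0.788.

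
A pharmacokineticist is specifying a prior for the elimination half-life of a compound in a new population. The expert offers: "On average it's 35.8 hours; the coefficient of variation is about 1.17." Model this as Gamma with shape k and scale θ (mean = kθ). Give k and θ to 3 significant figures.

k ≈ 0.731, θ ≈ 49

For Gamma(k, scale θ): mean = kθ, variance = kθ², so CV = 1/√k.
CV = 1.17, hence k = 1/CV² = 0.731.
Then θ = mean/k = 35.8/0.731 = 49.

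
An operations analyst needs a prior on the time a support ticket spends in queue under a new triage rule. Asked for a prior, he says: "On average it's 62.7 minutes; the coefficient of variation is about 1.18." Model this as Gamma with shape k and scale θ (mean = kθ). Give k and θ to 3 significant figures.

For Gamma(k, scale θ): mean = kθ, variance = kθ², so CV = 1/√k.
CV = 1.18, hence k = 1/CV² = 0.718.
Then θ = mean/k = 62.7/0.718 = 87.3.

k ≈ 0.718, θ ≈ 87.3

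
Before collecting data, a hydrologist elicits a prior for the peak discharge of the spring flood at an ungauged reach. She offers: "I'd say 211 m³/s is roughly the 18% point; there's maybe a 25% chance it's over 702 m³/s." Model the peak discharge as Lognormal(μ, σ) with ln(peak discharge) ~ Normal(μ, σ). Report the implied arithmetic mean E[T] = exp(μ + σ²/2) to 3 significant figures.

E[T] ≈ 561 m³/s

If T ~ Lognormal(μ,σ) then ln T ~ Normal(μ,σ), so the p-quantile of ln T is μ + z_p·σ.
ln(211) = 5.352 and ln(702) = 6.554; z_{0.18} = -0.9154, z_{0.75} = 0.6745.
σ = (6.554 − 5.352)/(0.6745 − (-0.9154)) = 0.756.
μ = 5.352 − (-0.9154)·0.756 = 6.044.
E[T] = exp(μ + σ²/2) = exp(6.044 + 0.2858) = 561 m³/s.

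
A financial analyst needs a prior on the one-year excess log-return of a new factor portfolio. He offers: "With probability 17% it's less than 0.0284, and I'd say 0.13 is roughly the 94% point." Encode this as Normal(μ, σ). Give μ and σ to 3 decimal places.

μ = 0.067, σ = 0.040

For Normal(μ,σ), the p-quantile is μ + z_p·σ. Here z_{0.17} = -0.9542, z_{0.94} = 1.555.
So 0.0284 = μ − 0.9542σ and 0.13 = μ + 1.555σ.
Subtracting: σ = (0.13 − 0.0284)/(1.555 − (-0.9542)) = 0.040.
Then μ = 0.0284 − (-0.9542)·0.040 = 0.067.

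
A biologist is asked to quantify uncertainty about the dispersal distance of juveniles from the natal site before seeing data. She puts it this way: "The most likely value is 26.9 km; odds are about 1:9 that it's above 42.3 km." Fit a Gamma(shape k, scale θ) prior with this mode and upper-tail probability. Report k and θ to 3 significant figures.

k ≈ 10.1, θ ≈ 2.94

Gamma(k,θ) with k>1 has mode (k−1)θ, so θ = 26.9/(k−1).
Need P(X < 42.3) = 0.9 with θ tied to k this way. Start at k = 2, θ = 26.9: P(X<42.3) ≈ 0.466.
Too low — raise k to concentrate. Iterating converges to k ≈ 10.1.
Then θ = 26.9/(10.1−1) ≈ 2.94.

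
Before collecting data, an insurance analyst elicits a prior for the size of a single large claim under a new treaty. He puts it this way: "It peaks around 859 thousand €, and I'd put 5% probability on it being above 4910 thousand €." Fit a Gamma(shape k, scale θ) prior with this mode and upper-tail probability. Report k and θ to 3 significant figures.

k ≈ 1.76, θ ≈ 1130

Gamma(k,θ) with k>1 has mode (k−1)θ, so θ = 859/(k−1).
Need P(X < 4910) = 0.95 with θ tied to k this way. Start at k = 2, θ = 859: P(X<4910) ≈ 0.978.
Too high — lower k to spread out. Iterating converges to k ≈ 1.76.
Then θ = 859/(1.76−1) ≈ 1130.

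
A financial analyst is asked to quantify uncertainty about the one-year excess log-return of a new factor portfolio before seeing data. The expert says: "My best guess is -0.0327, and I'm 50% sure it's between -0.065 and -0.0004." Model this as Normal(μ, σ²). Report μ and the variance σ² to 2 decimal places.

μ = -0.03, σ² = 0.00

A symmetric 50% interval runs μ ± z·σ with z = 0.6745.
Half-width = 0.0323, so σ = 0.0323/0.6745 = 0.048 and σ² = 0.00.
μ is the stated best guess, -0.03.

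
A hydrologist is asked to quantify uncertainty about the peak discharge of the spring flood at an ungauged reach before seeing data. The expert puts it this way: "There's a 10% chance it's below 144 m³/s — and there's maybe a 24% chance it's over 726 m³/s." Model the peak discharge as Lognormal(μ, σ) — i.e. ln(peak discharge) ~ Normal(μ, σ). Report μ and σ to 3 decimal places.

μ ≈ 6.013, σ ≈ 0.814

If T ~ Lognormal(μ,σ) then ln T ~ Normal(μ,σ), so the p-quantile of ln T is μ + z_p·σ.
ln(144) = 4.97 and ln(726) = 6.588; z_{0.1} = -1.282, z_{0.76} = 0.7063.
σ = (6.588 − 4.97)/(0.7063 − (-1.282)) = 0.814.
μ = 4.97 − (-1.282)·0.814 = 6.013.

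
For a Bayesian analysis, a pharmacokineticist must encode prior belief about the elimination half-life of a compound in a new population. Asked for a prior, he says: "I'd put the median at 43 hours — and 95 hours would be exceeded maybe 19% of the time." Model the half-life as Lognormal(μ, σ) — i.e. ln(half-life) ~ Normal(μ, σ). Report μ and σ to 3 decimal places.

If T ~ Lognormal(μ,σ) then ln T ~ Normal(μ,σ), so the p-quantile of ln T is μ + z_p·σ.
ln(43) = 3.761 and ln(95) = 4.554; z_{0.5} = 0, z_{0.81} = 0.8779.
σ = (4.554 − 3.761)/(0.8779 − (0)) = 0.903.
μ = 3.761 − (0)·0.903 = 3.761.

μ ≈ 3.761, σ ≈ 0.903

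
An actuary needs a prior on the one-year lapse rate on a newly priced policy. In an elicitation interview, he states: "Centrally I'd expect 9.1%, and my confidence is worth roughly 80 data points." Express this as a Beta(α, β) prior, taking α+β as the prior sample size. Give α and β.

Under the effective-sample-size interpretation, Beta(α, β) has prior mean α/(α+β) and prior sample size α+β.
So α+β = 80 and α/(α+β) = 0.091, giving α = 0.091·80 = 7.28 and β = 80 − 7.28 = 72.72.

α = 7.28, β = 72.72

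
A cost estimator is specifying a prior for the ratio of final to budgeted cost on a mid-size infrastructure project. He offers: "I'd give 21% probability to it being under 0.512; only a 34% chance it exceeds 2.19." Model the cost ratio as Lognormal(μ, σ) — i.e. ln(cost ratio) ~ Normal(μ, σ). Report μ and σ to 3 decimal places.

μ ≈ 0.292, σ ≈ 1.192

If T ~ Lognormal(μ,σ) then ln T ~ Normal(μ,σ), so the p-quantile of ln T is μ + z_p·σ.
ln(0.512) = -0.6694 and ln(2.19) = 0.7839; z_{0.21} = -0.8064, z_{0.66} = 0.4125.
σ = (0.7839 − -0.6694)/(0.4125 − (-0.8064)) = 1.192.
μ = -0.6694 − (-0.8064)·1.192 = 0.292.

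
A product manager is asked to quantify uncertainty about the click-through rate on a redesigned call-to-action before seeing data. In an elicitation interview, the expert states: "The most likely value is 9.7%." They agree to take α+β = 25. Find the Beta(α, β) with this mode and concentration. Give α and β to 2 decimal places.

For α,β > 1 the Beta mode is (α−1)/(α+β−2). With α+β = 25, the mode is (α−1)/23.
Set (α−1)/23 = 0.097 → α = 1 + 0.097·23 = 3.23.
β = 25 − α = 21.77.

α = 3.23, β = 21.77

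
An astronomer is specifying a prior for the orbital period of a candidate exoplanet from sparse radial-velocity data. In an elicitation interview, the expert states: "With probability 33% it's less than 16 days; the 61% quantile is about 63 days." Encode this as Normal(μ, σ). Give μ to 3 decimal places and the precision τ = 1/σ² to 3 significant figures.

The p-quantile of Normal(μ,σ) is μ + z_p·σ, with z_{0.33} = -0.4399 and z_{0.61} = 0.2793.
Eliminate σ: μ = (z₂·x₁ − z₁·x₂)/(z₂ − z₁) = (0.2793·16 − (-0.4399)·63)/0.7192 = 44.747.
Then σ = (x₂ − x₁)/(z₂ − z₁) = (63 − 16)/0.7192 = 65.347.
Precision τ = 1/σ² = 1/65.35² = 0.000234.

μ = 44.747, τ = 0.000234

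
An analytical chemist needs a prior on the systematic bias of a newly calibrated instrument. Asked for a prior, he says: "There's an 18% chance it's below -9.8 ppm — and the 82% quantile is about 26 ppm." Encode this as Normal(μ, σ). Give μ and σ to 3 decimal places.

The p-quantile of Normal(μ,σ) is μ + z_p·σ, with z_{0.18} = -0.9154 and z_{0.82} = 0.9154.
Eliminate σ: μ = (z₂·x₁ − z₁·x₂)/(z₂ − z₁) = (0.9154·-9.8 − (-0.9154)·26)/1.831 = 8.100.
Then σ = (x₂ − x₁)/(z₂ − z₁) = (26 − -9.8)/1.831 = 19.555.

μ = 8.100, σ = 19.555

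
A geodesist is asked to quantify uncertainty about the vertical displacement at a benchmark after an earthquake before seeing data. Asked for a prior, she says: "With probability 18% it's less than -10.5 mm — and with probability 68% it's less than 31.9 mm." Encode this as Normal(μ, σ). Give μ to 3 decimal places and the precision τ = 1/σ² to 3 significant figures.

For Normal(μ,σ), the p-quantile is μ + z_p·σ. Here z_{0.18} = -0.9154, z_{0.68} = 0.4677.
So -10.5 = μ − 0.9154σ and 31.9 = μ + 0.4677σ.
Subtracting: σ = (31.9 − -10.5)/(0.4677 − (-0.9154)) = 30.657.
Then μ = -10.5 − (-0.9154)·30.657 = 17.562.
Precision τ = 1/σ² = 1/30.66² = 0.00106.

μ = 17.562, τ = 0.00106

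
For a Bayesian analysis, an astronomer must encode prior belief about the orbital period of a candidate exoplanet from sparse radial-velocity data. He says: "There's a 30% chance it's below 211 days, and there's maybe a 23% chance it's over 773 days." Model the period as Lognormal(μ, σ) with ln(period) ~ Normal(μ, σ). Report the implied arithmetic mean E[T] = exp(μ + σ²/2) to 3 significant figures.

If T ~ Lognormal(μ,σ) then ln T ~ Normal(μ,σ), so the p-quantile of ln T is μ + z_p·σ.
ln(211) = 5.352 and ln(773) = 6.65; z_{0.3} = -0.5244, z_{0.77} = 0.7388.
σ = (6.65 − 5.352)/(0.7388 − (-0.5244)) = 1.028.
μ = 5.352 − (-0.5244)·1.028 = 5.891.
E[T] = exp(μ + σ²/2) = exp(5.891 + 0.5282) = 613 days.

E[T] ≈ 613 days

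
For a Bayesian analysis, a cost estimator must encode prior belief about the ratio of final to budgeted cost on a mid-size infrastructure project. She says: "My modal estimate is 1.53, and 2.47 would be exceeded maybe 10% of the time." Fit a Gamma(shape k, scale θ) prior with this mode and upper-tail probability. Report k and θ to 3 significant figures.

k ≈ 9.2, θ ≈ 0.187

Gamma(k,θ) with k>1 has mode (k−1)θ, so θ = 1.53/(k−1).
Need P(X < 2.47) = 0.9 with θ tied to k this way. Start at k = 2, θ = 1.53: P(X<2.47) ≈ 0.480.
Too low — raise k to concentrate. Iterating converges to k ≈ 9.2.
Then θ = 1.53/(9.2−1) ≈ 0.187.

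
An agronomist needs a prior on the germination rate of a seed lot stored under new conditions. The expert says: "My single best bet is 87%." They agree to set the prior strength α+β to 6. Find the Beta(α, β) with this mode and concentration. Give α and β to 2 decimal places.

α = 4.48, β = 1.52

For α,β > 1 the Beta mode is (α−1)/(α+β−2). With α+β = 6, the mode is (α−1)/4.
Set (α−1)/4 = 0.87 → α = 1 + 0.87·4 = 4.48.
β = 6 − α = 1.52.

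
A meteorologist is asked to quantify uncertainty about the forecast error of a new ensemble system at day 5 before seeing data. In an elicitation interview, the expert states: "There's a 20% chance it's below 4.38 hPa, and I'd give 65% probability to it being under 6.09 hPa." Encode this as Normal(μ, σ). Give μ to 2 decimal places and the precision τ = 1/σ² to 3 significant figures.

μ = 5.55, τ = 0.515

The p-quantile of Normal(μ,σ) is μ + z_p·σ, with z_{0.2} = -0.8416 and z_{0.65} = 0.3853.
Eliminate σ: μ = (z₂·x₁ − z₁·x₂)/(z₂ − z₁) = (0.3853·4.38 − (-0.8416)·6.09)/1.227 = 5.55.
Then σ = (x₂ − x₁)/(z₂ − z₁) = (6.09 − 4.38)/1.227 = 1.39.
Precision τ = 1/σ² = 1/1.394² = 0.515.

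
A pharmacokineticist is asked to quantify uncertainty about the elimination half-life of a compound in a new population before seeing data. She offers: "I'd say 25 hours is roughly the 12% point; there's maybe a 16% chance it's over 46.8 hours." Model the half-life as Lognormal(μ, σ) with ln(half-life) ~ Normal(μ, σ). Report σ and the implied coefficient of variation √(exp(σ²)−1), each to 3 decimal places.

If T ~ Lognormal(μ,σ) then ln T ~ Normal(μ,σ), so the p-quantile of ln T is μ + z_p·σ.
ln(25) = 3.219 and ln(46.8) = 3.846; z_{0.12} = -1.175, z_{0.84} = 0.9945.
σ = (3.846 − 3.219)/(0.9945 − (-1.175)) = 0.289.
μ = 3.219 − (-1.175)·0.289 = 3.558.
CV = √(exp(σ²)−1) = √(exp(0.0835)−1) = 0.295.

σ ≈ 0.289, CV ≈ 0.295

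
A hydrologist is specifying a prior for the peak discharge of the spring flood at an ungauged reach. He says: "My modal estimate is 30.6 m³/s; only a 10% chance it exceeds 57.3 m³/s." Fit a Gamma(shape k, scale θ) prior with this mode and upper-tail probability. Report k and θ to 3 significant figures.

Gamma(k,θ) with k>1 has mode (k−1)θ, so θ = 30.6/(k−1).
Need P(X < 57.3) = 0.9 with θ tied to k this way. Start at k = 2, θ = 30.6: P(X<57.3) ≈ 0.558.
Too low — raise k to concentrate. Iterating converges to k ≈ 5.85.
Then θ = 30.6/(5.85−1) ≈ 6.3.

k ≈ 5.85, θ ≈ 6.3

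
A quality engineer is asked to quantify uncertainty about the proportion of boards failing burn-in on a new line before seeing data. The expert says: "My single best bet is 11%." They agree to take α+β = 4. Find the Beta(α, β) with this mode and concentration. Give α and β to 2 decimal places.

α = 1.22, β = 2.78

For α,β > 1 the Beta mode is (α−1)/(α+β−2). With α+β = 4, the mode is (α−1)/2.
Set (α−1)/2 = 0.11 → α = 1 + 0.11·2 = 1.22.
β = 4 − α = 2.78.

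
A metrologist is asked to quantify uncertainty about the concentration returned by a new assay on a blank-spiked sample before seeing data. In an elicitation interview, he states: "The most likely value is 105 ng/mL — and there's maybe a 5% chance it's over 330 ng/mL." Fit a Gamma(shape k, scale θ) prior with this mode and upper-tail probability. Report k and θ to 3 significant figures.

Gamma(k,θ) with k>1 has mode (k−1)θ, so θ = 105/(k−1).
Need P(X < 330) = 0.95 with θ tied to k this way. Start at k = 2, θ = 105: P(X<330) ≈ 0.821.
Too low — raise k to concentrate. Iterating converges to k ≈ 3.01.
Then θ = 105/(3.01−1) ≈ 52.3.

k ≈ 3.01, θ ≈ 52.3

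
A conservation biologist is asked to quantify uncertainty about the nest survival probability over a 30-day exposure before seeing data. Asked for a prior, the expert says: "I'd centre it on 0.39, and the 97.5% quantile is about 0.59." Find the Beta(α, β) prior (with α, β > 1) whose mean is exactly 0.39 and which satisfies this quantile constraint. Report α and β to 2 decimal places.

With mean 0.39 fixed, write α = 0.39s, β = 0.61s where s = α+β.
Need P(θ < 0.59) = 0.975 under Beta(0.39s, 0.61s). Normal approximation: (q−m)/√(m(1−m)/s) ≈ z_{0.975} = 1.96, so s ≈ 0.39·0.61·(1.96)²/(0.59−0.39)² = 22.8.
At s = 22.8: P(θ<0.59) ≈ 0.973. Adjusting to match 0.975 gives s ≈ 23.50.
So α = 0.39·23.50 ≈ 9.16, β = 0.61·23.50 ≈ 14.33.

α ≈ 9.16, β ≈ 14.33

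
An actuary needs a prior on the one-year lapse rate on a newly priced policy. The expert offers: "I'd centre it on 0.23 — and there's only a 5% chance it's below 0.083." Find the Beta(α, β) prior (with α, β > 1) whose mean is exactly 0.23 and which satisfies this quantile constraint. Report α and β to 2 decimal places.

α ≈ 3.66, β ≈ 12.26

With mean 0.23 fixed, write α = 0.23s, β = 0.77s where s = α+β.
Need P(θ < 0.083) = 0.05 under Beta(0.23s, 0.77s). Normal approximation: (q−m)/√(m(1−m)/s) ≈ z_{0.05} = -1.64, so s ≈ 0.23·0.77·(-1.64)²/(0.083−0.23)² = 22.2.
At s = 22.2: P(θ<0.083) ≈ 0.023. Adjusting to match 0.05 gives s ≈ 15.92.
So α = 0.23·15.92 ≈ 3.66, β = 0.77·15.92 ≈ 12.26.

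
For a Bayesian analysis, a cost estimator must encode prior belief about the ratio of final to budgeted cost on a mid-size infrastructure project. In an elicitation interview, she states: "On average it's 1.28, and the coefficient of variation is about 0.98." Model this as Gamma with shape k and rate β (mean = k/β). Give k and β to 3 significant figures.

k ≈ 1.04, β ≈ 0.813

For Gamma(k, rate β): mean = k/β, variance = k/β², so CV = 1/√k.
CV = 0.98, hence k = 1/CV² = 1.04.
Then β = k/mean = 1.04/1.28 = 0.813.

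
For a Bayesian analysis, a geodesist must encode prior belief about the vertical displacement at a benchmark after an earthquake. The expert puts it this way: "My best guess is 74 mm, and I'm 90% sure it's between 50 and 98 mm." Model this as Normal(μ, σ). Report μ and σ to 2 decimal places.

A symmetric 90% interval runs μ ± z·σ with z = 1.645.
Half-width = 24, so σ = 24/1.645 = 14.59.
μ is the stated best guess, 74.00.

μ = 74.00, σ = 14.59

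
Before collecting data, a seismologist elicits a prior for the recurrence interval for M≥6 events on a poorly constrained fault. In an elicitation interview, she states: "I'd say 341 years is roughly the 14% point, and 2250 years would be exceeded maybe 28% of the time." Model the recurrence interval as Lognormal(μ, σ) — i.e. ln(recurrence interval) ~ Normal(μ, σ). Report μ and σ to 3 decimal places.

If T ~ Lognormal(μ,σ) then ln T ~ Normal(μ,σ), so the p-quantile of ln T is μ + z_p·σ.
ln(341) = 5.832 and ln(2250) = 7.719; z_{0.14} = -1.08, z_{0.72} = 0.5828.
σ = (7.719 − 5.832)/(0.5828 − (-1.08)) = 1.134.
μ = 5.832 − (-1.08)·1.134 = 7.057.

μ ≈ 7.057, σ ≈ 1.134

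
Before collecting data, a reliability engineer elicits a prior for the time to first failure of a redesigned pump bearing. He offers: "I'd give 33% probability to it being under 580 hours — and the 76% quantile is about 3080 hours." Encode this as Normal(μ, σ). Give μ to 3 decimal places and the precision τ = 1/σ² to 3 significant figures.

μ = 1539.490, τ = 2.1e-07

For Normal(μ,σ), the p-quantile is μ + z_p·σ. Here z_{0.33} = -0.4399, z_{0.76} = 0.7063.
So 580 = μ − 0.4399σ and 3080 = μ + 0.7063σ.
Subtracting: σ = (3080 − 580)/(0.7063 − (-0.4399)) = 2181.090.
Then μ = 580 − (-0.4399)·2181.090 = 1539.490.
Precision τ = 1/σ² = 1/2181² = 2.1e-07.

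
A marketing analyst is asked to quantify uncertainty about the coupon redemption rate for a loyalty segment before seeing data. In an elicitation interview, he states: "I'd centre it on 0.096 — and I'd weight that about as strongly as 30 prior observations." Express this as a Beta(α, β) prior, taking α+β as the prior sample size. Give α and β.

Under the effective-sample-size interpretation, Beta(α, β) has prior mean α/(α+β) and prior sample size α+β.
So α+β = 30 and α/(α+β) = 0.096, giving α = 0.096·30 = 2.88 and β = 30 − 2.88 = 27.12.

α = 2.88, β = 27.12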